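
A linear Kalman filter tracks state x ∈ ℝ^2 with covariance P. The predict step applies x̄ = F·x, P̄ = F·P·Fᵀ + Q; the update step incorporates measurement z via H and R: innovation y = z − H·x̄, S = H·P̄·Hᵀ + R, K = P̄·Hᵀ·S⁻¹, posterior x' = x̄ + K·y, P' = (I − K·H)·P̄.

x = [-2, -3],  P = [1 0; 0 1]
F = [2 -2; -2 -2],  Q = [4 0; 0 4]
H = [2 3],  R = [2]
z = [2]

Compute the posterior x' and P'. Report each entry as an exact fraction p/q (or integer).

x̄ = F·x = [2, 10]
P̄ = F·P·Fᵀ + Q = [12 0; 0 12]
y = z − H·x̄ = [-32]
S = H·P̄·Hᵀ + R = [158]
K = P̄·Hᵀ·S⁻¹ = [12/79; 18/79]
x' = x̄ + K·y = [-226/79, 214/79]
P' = (I − K·H)·P̄ = [660/79 -432/79; -432/79 300/79]

x' = [-226/79, 214/79]
P' = [660/79 -432/79; -432/79 300/79]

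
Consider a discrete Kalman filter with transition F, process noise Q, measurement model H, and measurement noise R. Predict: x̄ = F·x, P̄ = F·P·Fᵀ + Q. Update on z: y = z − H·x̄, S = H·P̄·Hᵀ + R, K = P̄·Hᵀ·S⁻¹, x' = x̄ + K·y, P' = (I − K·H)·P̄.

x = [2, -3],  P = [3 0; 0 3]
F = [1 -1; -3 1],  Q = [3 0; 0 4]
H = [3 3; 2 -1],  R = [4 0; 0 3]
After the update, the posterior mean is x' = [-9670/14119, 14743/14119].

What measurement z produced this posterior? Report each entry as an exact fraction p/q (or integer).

x̄ = F·x = [5, -9]
P̄ = F·P·Fᵀ + Q = [9 -12; -12 34]
S = H·P̄·Hᵀ + R = [175 -84; -84 121]
K = P̄·Hᵀ·S⁻¹ = [1431/14119 642/2017; 3114/14119 -658/2017]
x' − x̄ = [-80265/14119, 141814/14119] = K·y
y = (KᵀK)⁻¹·Kᵀ·(x' − x̄) = [13, -22]
z = y + H·x̄ = [13, -22] + [-12, 19] = [1, -3]

z = [1, -3]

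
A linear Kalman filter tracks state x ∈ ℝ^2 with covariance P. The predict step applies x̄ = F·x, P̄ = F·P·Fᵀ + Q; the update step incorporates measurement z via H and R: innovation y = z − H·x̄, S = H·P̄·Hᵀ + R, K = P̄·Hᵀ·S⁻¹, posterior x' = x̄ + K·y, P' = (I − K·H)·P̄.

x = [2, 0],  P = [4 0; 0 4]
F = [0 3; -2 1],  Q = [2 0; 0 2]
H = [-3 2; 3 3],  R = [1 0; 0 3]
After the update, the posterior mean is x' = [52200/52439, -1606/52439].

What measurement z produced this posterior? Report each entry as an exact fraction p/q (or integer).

x̄ = F·x = [0, -4]
P̄ = F·P·Fᵀ + Q = [38 12; 12 22]
S = H·P̄·Hᵀ + R = [287 -246; -246 759]
K = P̄·Hᵀ·S⁻¹ = [-10470/52439 170/1279; 10388/52439 254/1279]
x' − x̄ = [52200/52439, 208150/52439] = K·y
y = (KᵀK)⁻¹·Kᵀ·(x' − x̄) = [5, 15]
z = y + H·x̄ = [5, 15] + [-8, -12] = [-3, 3]

z = [-3, 3]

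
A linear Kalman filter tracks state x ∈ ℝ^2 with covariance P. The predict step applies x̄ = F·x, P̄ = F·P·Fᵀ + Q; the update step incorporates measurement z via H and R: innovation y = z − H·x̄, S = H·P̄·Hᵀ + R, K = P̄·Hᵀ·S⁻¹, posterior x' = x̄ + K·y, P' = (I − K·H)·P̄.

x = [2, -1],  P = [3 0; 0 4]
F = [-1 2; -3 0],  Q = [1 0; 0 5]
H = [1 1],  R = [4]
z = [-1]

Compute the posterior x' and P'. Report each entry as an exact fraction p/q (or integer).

x̄ = F·x = [-4, -6]
P̄ = F·P·Fᵀ + Q = [20 9; 9 32]
y = z − H·x̄ = [9]
S = H·P̄·Hᵀ + R = [74]
K = P̄·Hᵀ·S⁻¹ = [29/74; 41/74]
x' = x̄ + K·y = [-35/74, -75/74]
P' = (I − K·H)·P̄ = [639/74 -523/74; -523/74 687/74]

x' = [-35/74, -75/74]
P' = [639/74 -523/74; -523/74 687/74]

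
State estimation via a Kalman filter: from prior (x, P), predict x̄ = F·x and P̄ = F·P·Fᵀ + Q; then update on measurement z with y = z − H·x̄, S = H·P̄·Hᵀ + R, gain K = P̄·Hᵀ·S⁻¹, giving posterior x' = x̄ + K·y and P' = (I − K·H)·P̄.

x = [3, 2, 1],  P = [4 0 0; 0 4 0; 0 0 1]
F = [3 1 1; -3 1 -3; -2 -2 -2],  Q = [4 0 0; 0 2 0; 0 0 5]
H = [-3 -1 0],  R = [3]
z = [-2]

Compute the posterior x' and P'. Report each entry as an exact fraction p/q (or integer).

x̄ = F·x = [12, -10, -12]
P̄ = F·P·Fᵀ + Q = [45 -35 -34; -35 51 22; -34 22 41]
y = z − H·x̄ = [24]
S = H·P̄·Hᵀ + R = [249]
K = P̄·Hᵀ·S⁻¹ = [-100/249; 18/83; 80/249]
x' = x̄ + K·y = [196/83, -398/83, -356/83]
P' = (I − K·H)·P̄ = [1205/249 -1105/83 -466/249; -1105/83 3261/83 386/83; -466/249 386/83 3809/249]

x' = [196/83, -398/83, -356/83]
P' = [1205/249 -1105/83 -466/249; -1105/83 3261/83 386/83; -466/249 386/83 3809/249]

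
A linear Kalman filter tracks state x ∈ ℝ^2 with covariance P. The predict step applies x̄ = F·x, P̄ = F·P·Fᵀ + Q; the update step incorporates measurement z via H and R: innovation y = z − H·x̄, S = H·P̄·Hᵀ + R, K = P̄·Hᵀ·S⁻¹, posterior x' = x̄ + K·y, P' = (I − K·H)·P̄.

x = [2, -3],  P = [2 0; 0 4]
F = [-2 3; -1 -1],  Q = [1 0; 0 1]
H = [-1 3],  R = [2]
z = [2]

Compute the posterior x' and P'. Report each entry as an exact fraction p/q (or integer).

x̄ = F·x = [-13, 1]
P̄ = F·P·Fᵀ + Q = [45 -8; -8 7]
y = z − H·x̄ = [-14]
S = H·P̄·Hᵀ + R = [158]
K = P̄·Hᵀ·S⁻¹ = [-69/158; 29/158]
x' = x̄ + K·y = [-544/79, -124/79]
P' = (I − K·H)·P̄ = [2349/158 737/158; 737/158 265/158]

x' = [-544/79, -124/79]
P' = [2349/158 737/158; 737/158 265/158]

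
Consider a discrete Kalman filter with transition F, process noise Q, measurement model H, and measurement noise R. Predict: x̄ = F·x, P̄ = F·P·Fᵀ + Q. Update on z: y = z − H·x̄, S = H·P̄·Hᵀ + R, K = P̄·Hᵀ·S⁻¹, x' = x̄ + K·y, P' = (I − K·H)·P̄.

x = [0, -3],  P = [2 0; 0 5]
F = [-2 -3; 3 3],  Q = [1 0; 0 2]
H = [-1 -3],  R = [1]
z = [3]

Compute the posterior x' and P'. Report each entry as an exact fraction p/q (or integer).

x̄ = F·x = [9, -9]
P̄ = F·P·Fᵀ + Q = [54 -57; -57 65]
y = z − H·x̄ = [-15]
S = H·P̄·Hᵀ + R = [298]
K = P̄·Hᵀ·S⁻¹ = [117/298; -69/149]
x' = x̄ + K·y = [927/298, -306/149]
P' = (I − K·H)·P̄ = [2403/298 -420/149; -420/149 163/149]

x' = [927/298, -306/149]
P' = [2403/298 -420/149; -420/149 163/149]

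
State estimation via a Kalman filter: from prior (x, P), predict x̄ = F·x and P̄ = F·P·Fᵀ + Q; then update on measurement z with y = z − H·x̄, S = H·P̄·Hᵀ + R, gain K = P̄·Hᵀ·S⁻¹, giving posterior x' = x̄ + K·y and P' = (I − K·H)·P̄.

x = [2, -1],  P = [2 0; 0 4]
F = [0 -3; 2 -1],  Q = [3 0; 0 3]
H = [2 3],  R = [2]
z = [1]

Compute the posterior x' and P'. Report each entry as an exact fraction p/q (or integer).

x' = [-51/23, 35/19]
P' = [213/23 -6; -6 78/19]

x̄ = F·x = [3, 5]
P̄ = F·P·Fᵀ + Q = [39 12; 12 15]
y = z − H·x̄ = [-20]
S = H·P̄·Hᵀ + R = [437]
K = P̄·Hᵀ·S⁻¹ = [6/23; 3/19]
x' = x̄ + K·y = [-51/23, 35/19]
P' = (I − K·H)·P̄ = [213/23 -6; -6 78/19]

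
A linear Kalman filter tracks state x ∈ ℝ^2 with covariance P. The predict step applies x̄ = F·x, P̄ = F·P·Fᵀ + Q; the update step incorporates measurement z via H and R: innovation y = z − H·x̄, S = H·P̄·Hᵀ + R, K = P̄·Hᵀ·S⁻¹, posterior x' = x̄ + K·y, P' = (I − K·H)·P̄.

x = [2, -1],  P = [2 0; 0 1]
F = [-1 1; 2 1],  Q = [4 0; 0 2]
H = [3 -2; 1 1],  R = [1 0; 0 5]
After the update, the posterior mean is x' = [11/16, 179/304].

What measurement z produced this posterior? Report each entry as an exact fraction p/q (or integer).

z = [1, 2]

x̄ = F·x = [-3, 3]
P̄ = F·P·Fᵀ + Q = [7 -3; -3 11]
S = H·P̄·Hᵀ + R = [144 -4; -4 17]
K = P̄·Hᵀ·S⁻¹ = [25/128 9/32; -495/2432 257/608]
x' − x̄ = [59/16, -733/304] = K·y
y = (KᵀK)⁻¹·Kᵀ·(x' − x̄) = [16, 2]
z = y + H·x̄ = [16, 2] + [-15, 0] = [1, 2]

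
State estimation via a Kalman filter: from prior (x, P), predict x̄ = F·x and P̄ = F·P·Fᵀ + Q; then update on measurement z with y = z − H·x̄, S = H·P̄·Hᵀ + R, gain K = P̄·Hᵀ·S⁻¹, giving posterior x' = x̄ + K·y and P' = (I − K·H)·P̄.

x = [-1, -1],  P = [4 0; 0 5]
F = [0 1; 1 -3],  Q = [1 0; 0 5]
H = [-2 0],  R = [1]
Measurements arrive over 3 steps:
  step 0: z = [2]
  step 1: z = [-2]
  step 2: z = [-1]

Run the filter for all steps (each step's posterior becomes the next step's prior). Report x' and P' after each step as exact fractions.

step 0: x' = [-1, 2], P' = [6/25 -3/5; -3/5 18]
step 1: x' = [78/77, -229/55], P' = [19/77 -39/55; -39/55 4393/275]
step 2: x' = [8191/18947, 44607/132629], P' = [4668/18947 -13374/18947; -13374/18947 2116745/132629]

step 0: x̄ = F·x = [-1, 2]
step 0: P̄ = F·P·Fᵀ + Q = [6 -15; -15 54]
step 0: y = z − H·x̄ = [0]
step 0: S = H·P̄·Hᵀ + R = [25]
step 0: K = P̄·Hᵀ·S⁻¹ = [-12/25; 6/5]
step 0: x' = x̄ + K·y = [-1, 2]
step 0: P' = (I − K·H)·P̄ = [6/25 -3/5; -3/5 18]
step 1: x̄ = F·x = [2, -7]
step 1: P̄ = F·P·Fᵀ + Q = [19 -273/5; -273/5 4271/25]
step 1: y = z − H·x̄ = [2]
step 1: S = H·P̄·Hᵀ + R = [77]
step 1: K = P̄·Hᵀ·S⁻¹ = [-38/77; 78/55]
step 1: x' = x̄ + K·y = [78/77, -229/55]
step 1: P' = (I − K·H)·P̄ = [19/77 -39/55; -39/55 4393/275]
step 2: x̄ = F·x = [-229/55, 5199/385]
step 2: P̄ = F·P·Fᵀ + Q = [4668/275 -13374/275; -13374/275 295049/1925]
step 2: y = z − H·x̄ = [-513/55]
step 2: S = H·P̄·Hᵀ + R = [18947/275]
step 2: K = P̄·Hᵀ·S⁻¹ = [-9336/18947; 26748/18947]
step 2: x' = x̄ + K·y = [8191/18947, 44607/132629]
step 2: P' = (I − K·H)·P̄ = [4668/18947 -13374/18947; -13374/18947 2116745/132629]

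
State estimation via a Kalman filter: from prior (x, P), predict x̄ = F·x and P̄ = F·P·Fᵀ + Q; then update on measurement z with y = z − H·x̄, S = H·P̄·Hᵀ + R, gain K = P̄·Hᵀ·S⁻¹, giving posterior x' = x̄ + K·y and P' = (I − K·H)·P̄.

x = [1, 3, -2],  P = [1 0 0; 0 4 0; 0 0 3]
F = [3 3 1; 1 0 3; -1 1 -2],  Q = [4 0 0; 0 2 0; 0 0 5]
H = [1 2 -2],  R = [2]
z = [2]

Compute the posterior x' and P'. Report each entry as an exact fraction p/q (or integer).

x̄ = F·x = [10, -5, 6]
P̄ = F·P·Fᵀ + Q = [52 12 3; 12 30 -19; 3 -19 22]
y = z − H·x̄ = [14]
S = H·P̄·Hᵀ + R = [450]
K = P̄·Hᵀ·S⁻¹ = [7/45; 11/45; -79/450]
x' = x̄ + K·y = [548/45, -71/45, 797/225]
P' = (I − K·H)·P̄ = [370/9 -46/9 688/45; -46/9 28/9 14/45; 688/45 14/45 3659/450]

x' = [548/45, -71/45, 797/225]
P' = [370/9 -46/9 688/45; -46/9 28/9 14/45; 688/45 14/45 3659/450]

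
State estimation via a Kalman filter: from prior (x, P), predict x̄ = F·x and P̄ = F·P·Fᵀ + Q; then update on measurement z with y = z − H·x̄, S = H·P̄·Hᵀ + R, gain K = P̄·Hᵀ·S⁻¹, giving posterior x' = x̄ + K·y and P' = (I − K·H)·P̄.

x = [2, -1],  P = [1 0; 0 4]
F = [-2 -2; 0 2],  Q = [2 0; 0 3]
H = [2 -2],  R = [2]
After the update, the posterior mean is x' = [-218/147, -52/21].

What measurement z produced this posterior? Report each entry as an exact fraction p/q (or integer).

x̄ = F·x = [-2, -2]
P̄ = F·P·Fᵀ + Q = [22 -16; -16 19]
S = H·P̄·Hᵀ + R = [294]
K = P̄·Hᵀ·S⁻¹ = [38/147; -5/21]
x' − x̄ = [76/147, -10/21] = K·y
y = (KᵀK)⁻¹·Kᵀ·(x' − x̄) = [2]
z = y + H·x̄ = [2] + [0] = [2]

z = [2]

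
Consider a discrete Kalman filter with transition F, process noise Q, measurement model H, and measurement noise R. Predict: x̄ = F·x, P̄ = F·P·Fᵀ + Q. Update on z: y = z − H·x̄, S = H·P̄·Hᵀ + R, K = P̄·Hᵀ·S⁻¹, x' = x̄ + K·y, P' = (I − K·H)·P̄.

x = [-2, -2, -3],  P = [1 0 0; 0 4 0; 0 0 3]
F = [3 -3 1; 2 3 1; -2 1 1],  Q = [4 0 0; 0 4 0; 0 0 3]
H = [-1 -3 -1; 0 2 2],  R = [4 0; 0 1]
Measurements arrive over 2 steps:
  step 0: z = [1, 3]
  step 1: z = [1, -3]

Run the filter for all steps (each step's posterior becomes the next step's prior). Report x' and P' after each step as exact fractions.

step 0: x' = [-105809/23615, 14429/23615, 21899/23615], P' = [314828/23615 -129713/23615 121207/23615; -129713/23615 74428/23615 -72767/23615; 121207/23615 -72767/23615 76918/23615]
step 1: x' = [1739981761/283334815, -163509364/56666963, 81732940/56666963], P' = [2850831456/283334815 -212727974/56666963 191137826/56666963; -212727974/56666963 389888572/170000889 -378914530/170000889; 191137826/56666963 -378914530/170000889 409801444/170000889]

step 0: x̄ = F·x = [-3, -13, -1]
step 0: P̄ = F·P·Fᵀ + Q = [52 -27 -15; -27 47 11; -15 11 14]
step 0: y = z − H·x̄ = [-42, 31]
step 0: S = H·P̄·Hᵀ + R = [367 -314; -314 333]
step 0: K = P̄·Hᵀ·S⁻¹ = [-11724/23615 -17012/23615; -5201/23615 3322/23615; 5044/23615 8302/23615]
step 0: x' = x̄ + K·y = [-105809/23615, 14429/23615, 21899/23615]
step 0: P' = (I − K·H)·P̄ = [314828/23615 -129713/23615 121207/23615; -129713/23615 74428/23615 -72767/23615; 121207/23615 -72767/23615 76918/23615]
step 1: x̄ = F·x = [-67763/4723, -146432/23615, 247946/23615]
step 1: P̄ = F·P·Fᵀ + Q = [1434672/4723 302586/4723 -587202/4723; 302586/4723 592212/23615 -731326/23615; -587202/4723 -731326/23615 1369993/23615]
step 1: y = z − H·x̄ = [-101310/4723, -273873/23615]
step 1: S = H·P̄·Hᵀ + R = [2557065/4723 480702/4723; 480702/4723 2021827/23615]
step 1: K = P̄·Hᵀ·S⁻¹ = [-153900244/283334815 -43180296/56666963; -38141816/170000889 7316028/56666963; 38382167/170000889 20591276/56666963]
step 1: x' = x̄ + K·y = [1739981761/283334815, -163509364/56666963, 81732940/56666963]
step 1: P' = (I − K·H)·P̄ = [2850831456/283334815 -212727974/56666963 191137826/56666963; -212727974/56666963 389888572/170000889 -378914530/170000889; 191137826/56666963 -378914530/170000889 409801444/170000889]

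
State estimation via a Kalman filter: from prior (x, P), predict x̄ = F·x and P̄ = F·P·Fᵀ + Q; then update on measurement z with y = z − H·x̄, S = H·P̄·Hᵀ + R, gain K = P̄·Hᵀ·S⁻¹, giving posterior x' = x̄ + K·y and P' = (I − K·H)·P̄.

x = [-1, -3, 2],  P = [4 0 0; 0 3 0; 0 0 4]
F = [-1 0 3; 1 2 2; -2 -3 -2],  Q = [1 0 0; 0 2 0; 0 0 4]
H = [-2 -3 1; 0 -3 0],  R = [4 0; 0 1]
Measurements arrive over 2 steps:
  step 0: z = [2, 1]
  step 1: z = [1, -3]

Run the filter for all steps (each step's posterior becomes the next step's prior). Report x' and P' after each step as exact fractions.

step 0: x' = [42841/30847, -13197/30847, 90121/30847], P' = [131899/30847 -7212/30847 180618/30847; -7212/30847 3306/30847 -5242/30847; 180618/30847 -5242/30847 338690/30847]
step 1: x' = [-703788755/894258017, 771167904/894258017, 1022101315/894258017], P' = [1761211803/894258017 -101795254/894258017 2058739120/894258017; -101795254/894258017 90225890/894258017 13540542/894258017; 2058739120/894258017 13540542/894258017 4938690914/894258017]

step 0: x̄ = F·x = [7, -3, 7]
step 0: P̄ = F·P·Fᵀ + Q = [41 20 -16; 20 34 -42; -16 -42 63]
step 0: y = z − H·x̄ = [0, -8]
step 0: S = H·P̄·Hᵀ + R = [1093 552; 552 307]
step 0: K = P̄·Hᵀ·S⁻¹ = [-15386/30847 21636/30847; -184/30847 -9918/30847; -1705/30847 15726/30847]
step 0: x' = x̄ + K·y = [42841/30847, -13197/30847, 90121/30847]
step 0: P' = (I − K·H)·P̄ = [131899/30847 -7212/30847 180618/30847; -7212/30847 3306/30847 -5242/30847; 180618/30847 -5242/30847 338690/30847]
step 1: x̄ = F·x = [227522/30847, 196689/30847, -226333/30847]
step 1: P̄ = F·P·Fᵀ + Q = [2127248/30847 2063831/30847 -2465272/30847; 2063831/30847 2213265/30847 -2619198/30847; -2465272/30847 -2619198/30847 3330994/30847]
step 1: y = z − H·x̄ = [1302291/30847, 497526/30847]
step 1: S = H·P̄·Hᵀ + R = [82225007/30847 40159965/30847; 40159965/30847 19950232/30847]
step 1: K = P̄·Hᵀ·S⁻¹ = [-289574681/894258017 305385762/894258017; -13386655/894258017 -270677670/894258017; 195147762/894258017 -40621626/894258017]
step 1: x' = x̄ + K·y = [-703788755/894258017, 771167904/894258017, 1022101315/894258017]
step 1: P' = (I − K·H)·P̄ = [1761211803/894258017 -101795254/894258017 2058739120/894258017; -101795254/894258017 90225890/894258017 13540542/894258017; 2058739120/894258017 13540542/894258017 4938690914/894258017]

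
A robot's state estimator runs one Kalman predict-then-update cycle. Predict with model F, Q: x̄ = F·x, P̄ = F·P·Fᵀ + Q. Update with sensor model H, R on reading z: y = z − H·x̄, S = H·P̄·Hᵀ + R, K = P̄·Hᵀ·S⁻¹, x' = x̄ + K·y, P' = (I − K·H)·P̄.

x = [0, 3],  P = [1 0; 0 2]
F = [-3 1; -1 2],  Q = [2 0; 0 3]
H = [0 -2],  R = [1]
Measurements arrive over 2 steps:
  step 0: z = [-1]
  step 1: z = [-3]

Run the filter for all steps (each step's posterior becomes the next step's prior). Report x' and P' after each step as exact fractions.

step 0: x' = [-1/7, 30/49], P' = [9 1/7; 1/7 12/49]
step 1: x' = [3271/2481, 3715/2481], P' = [66869/2481 1298/2481; 1298/2481 608/2481]

step 0: x̄ = F·x = [3, 6]
step 0: P̄ = F·P·Fᵀ + Q = [13 7; 7 12]
step 0: y = z − H·x̄ = [11]
step 0: S = H·P̄·Hᵀ + R = [49]
step 0: K = P̄·Hᵀ·S⁻¹ = [-2/7; -24/49]
step 0: x' = x̄ + K·y = [-1/7, 30/49]
step 0: P' = (I − K·H)·P̄ = [9 1/7; 1/7 12/49]
step 1: x̄ = F·x = [51/49, 67/49]
step 1: P̄ = F·P·Fᵀ + Q = [4037/49 1298/49; 1298/49 608/49]
step 1: y = z − H·x̄ = [-13/49]
step 1: S = H·P̄·Hᵀ + R = [2481/49]
step 1: K = P̄·Hᵀ·S⁻¹ = [-2596/2481; -1216/2481]
step 1: x' = x̄ + K·y = [3271/2481, 3715/2481]
step 1: P' = (I − K·H)·P̄ = [66869/2481 1298/2481; 1298/2481 608/2481]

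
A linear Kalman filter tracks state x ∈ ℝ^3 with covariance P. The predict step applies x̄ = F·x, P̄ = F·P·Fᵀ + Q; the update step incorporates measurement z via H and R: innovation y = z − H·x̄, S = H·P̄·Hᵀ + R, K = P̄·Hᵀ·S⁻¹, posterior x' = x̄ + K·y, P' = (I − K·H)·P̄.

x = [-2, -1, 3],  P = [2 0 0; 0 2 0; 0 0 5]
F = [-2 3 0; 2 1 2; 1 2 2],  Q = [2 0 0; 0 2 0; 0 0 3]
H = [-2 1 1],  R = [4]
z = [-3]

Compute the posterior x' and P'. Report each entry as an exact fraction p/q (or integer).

x' = [413/213, -43/213, 82/71]
P' = [3464/213 2774/213 1318/71; 2774/213 2720/213 1028/71; 1318/71 1028/71 1668/71]

x̄ = F·x = [1, 1, 2]
P̄ = F·P·Fᵀ + Q = [28 -2 8; -2 32 28; 8 28 33]
y = z − H·x̄ = [-4]
S = H·P̄·Hᵀ + R = [213]
K = P̄·Hᵀ·S⁻¹ = [-50/213; 64/213; 15/71]
x' = x̄ + K·y = [413/213, -43/213, 82/71]
P' = (I − K·H)·P̄ = [3464/213 2774/213 1318/71; 2774/213 2720/213 1028/71; 1318/71 1028/71 1668/71]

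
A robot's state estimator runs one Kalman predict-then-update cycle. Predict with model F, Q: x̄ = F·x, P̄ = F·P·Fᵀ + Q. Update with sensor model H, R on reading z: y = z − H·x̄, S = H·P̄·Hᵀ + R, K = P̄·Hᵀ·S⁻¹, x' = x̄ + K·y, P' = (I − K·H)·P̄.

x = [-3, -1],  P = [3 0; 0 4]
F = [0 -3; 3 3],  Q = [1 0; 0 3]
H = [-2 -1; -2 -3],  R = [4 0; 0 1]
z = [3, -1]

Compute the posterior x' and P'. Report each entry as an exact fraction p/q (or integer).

x' = [-920/393, 1217/655]
P' = [851/393 -998/655; -998/655 3864/3275]

x̄ = F·x = [3, -12]
P̄ = F·P·Fᵀ + Q = [37 -36; -36 66]
y = z − H·x̄ = [-3, -31]
S = H·P̄·Hᵀ + R = [74 58; 58 311]
K = P̄·Hᵀ·S⁻¹ = [-1379/1965 472/1965; 1529/3275 -1612/3275]
x' = x̄ + K·y = [-920/393, 1217/655]
P' = (I − K·H)·P̄ = [851/393 -998/655; -998/655 3864/3275]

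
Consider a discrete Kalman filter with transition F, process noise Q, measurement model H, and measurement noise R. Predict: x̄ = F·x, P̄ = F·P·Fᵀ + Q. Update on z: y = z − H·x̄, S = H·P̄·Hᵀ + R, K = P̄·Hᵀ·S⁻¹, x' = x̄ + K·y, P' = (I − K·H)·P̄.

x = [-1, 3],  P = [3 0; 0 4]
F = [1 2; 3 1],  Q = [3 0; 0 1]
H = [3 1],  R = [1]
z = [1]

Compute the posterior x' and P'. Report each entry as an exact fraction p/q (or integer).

x̄ = F·x = [5, 0]
P̄ = F·P·Fᵀ + Q = [22 17; 17 32]
y = z − H·x̄ = [-14]
S = H·P̄·Hᵀ + R = [333]
K = P̄·Hᵀ·S⁻¹ = [83/333; 83/333]
x' = x̄ + K·y = [503/333, -1162/333]
P' = (I − K·H)·P̄ = [437/333 -1228/333; -1228/333 3767/333]

x' = [503/333, -1162/333]
P' = [437/333 -1228/333; -1228/333 3767/333]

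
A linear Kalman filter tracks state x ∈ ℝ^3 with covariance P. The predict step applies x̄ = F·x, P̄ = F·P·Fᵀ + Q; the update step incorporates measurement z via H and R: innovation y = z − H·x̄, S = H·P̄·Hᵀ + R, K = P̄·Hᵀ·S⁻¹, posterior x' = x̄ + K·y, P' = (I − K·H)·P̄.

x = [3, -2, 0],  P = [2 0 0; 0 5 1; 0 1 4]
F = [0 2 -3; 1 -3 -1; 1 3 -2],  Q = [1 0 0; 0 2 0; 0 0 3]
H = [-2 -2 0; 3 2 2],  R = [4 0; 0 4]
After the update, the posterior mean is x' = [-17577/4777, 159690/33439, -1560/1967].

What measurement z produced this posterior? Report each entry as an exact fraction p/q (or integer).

z = [-2, -3]

x̄ = F·x = [-4, 9, -3]
P̄ = F·P·Fᵀ + Q = [45 -11 41; -11 59 -32; 41 -32 54]
S = H·P̄·Hᵀ + R = [332 -432; -432 965]
K = P̄·Hᵀ·S⁻¹ = [665/4777 1263/4777; -20892/33439 -8625/33439; 1611/3934 701/1967]
x' − x̄ = [1531/4777, -141261/33439, 4341/1967] = K·y
y = (KᵀK)⁻¹·Kᵀ·(x' − x̄) = [8, -3]
z = y + H·x̄ = [8, -3] + [-10, 0] = [-2, -3]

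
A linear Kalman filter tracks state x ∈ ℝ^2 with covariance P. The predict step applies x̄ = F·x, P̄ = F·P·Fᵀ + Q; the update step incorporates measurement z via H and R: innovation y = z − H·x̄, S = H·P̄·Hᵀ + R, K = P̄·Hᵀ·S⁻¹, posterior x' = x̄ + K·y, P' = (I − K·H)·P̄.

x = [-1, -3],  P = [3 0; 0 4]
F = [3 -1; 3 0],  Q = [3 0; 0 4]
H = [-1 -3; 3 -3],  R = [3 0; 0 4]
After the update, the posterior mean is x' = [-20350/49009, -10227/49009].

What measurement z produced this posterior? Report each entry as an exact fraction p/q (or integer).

x̄ = F·x = [0, -3]
P̄ = F·P·Fᵀ + Q = [34 27; 27 31]
S = H·P̄·Hᵀ + R = [478 15; 15 103]
K = P̄·Hᵀ·S⁻¹ = [-12160/49009 11763/49009; -12180/49009 -3936/49009]
x' − x̄ = [-20350/49009, 136800/49009] = K·y
y = (KᵀK)⁻¹·Kᵀ·(x' − x̄) = [-8, -10]
z = y + H·x̄ = [-8, -10] + [9, 9] = [1, -1]

z = [1, -1]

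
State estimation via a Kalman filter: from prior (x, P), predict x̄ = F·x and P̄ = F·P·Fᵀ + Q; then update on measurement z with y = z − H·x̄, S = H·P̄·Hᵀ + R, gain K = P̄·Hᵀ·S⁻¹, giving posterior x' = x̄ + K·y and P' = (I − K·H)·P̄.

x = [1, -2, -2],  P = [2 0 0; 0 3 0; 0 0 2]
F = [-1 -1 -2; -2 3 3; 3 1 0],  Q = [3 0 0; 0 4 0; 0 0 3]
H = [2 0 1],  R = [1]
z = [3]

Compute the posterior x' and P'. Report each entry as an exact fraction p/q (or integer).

x' = [81/53, -446/53, 5/53]
P' = [319/53 -50/53 -615/53; -50/53 1652/53 63/53; -615/53 63/53 1236/53]

x̄ = F·x = [5, -14, 1]
P̄ = F·P·Fᵀ + Q = [16 -17 -9; -17 57 -3; -9 -3 24]
y = z − H·x̄ = [-8]
S = H·P̄·Hᵀ + R = [53]
K = P̄·Hᵀ·S⁻¹ = [23/53; -37/53; 6/53]
x' = x̄ + K·y = [81/53, -446/53, 5/53]
P' = (I − K·H)·P̄ = [319/53 -50/53 -615/53; -50/53 1652/53 63/53; -615/53 63/53 1236/53]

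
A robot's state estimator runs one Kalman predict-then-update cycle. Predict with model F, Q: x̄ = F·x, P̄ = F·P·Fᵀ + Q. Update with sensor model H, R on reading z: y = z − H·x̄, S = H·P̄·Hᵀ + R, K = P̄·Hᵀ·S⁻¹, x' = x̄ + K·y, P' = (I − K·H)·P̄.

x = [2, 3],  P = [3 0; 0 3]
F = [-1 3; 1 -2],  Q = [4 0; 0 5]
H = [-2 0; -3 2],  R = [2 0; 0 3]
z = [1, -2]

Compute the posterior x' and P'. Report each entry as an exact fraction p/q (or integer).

x' = [-153/919, -1000/919]
P' = [1058/2757 457/919; 457/919 1215/919]

x̄ = F·x = [7, -4]
P̄ = F·P·Fᵀ + Q = [34 -21; -21 20]
y = z − H·x̄ = [15, 27]
S = H·P̄·Hᵀ + R = [138 288; 288 641]
K = P̄·Hᵀ·S⁻¹ = [-1058/2757 -48/919; -457/919 353/919]
x' = x̄ + K·y = [-153/919, -1000/919]
P' = (I − K·H)·P̄ = [1058/2757 457/919; 457/919 1215/919]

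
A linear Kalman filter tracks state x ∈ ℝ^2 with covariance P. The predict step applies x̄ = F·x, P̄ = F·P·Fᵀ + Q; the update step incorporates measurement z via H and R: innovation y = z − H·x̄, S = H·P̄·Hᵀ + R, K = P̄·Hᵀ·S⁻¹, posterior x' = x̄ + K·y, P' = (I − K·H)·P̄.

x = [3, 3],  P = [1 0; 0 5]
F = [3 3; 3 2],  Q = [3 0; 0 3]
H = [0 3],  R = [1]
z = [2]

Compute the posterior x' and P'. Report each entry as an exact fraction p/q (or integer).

x̄ = F·x = [18, 15]
P̄ = F·P·Fᵀ + Q = [57 39; 39 32]
y = z − H·x̄ = [-43]
S = H·P̄·Hᵀ + R = [289]
K = P̄·Hᵀ·S⁻¹ = [117/289; 96/289]
x' = x̄ + K·y = [171/289, 207/289]
P' = (I − K·H)·P̄ = [2784/289 39/289; 39/289 32/289]

x' = [171/289, 207/289]
P' = [2784/289 39/289; 39/289 32/289]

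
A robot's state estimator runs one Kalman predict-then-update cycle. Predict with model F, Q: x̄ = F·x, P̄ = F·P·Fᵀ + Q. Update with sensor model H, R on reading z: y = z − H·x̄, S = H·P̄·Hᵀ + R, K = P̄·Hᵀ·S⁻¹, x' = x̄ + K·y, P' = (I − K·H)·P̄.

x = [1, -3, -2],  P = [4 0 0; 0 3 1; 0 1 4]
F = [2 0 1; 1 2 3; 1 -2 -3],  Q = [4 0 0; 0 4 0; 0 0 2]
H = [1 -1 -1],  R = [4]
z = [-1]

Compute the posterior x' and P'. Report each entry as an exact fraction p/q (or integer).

x' = [4/9, -94/9, 109/9]
P' = [184/9 158/9 10/9; 158/9 562/9 -424/9; 10/9 -424/9 466/9]

x̄ = F·x = [0, -11, 13]
P̄ = F·P·Fᵀ + Q = [24 22 -6; 22 68 -56; -6 -56 66]
y = z − H·x̄ = [1]
S = H·P̄·Hᵀ + R = [18]
K = P̄·Hᵀ·S⁻¹ = [4/9; 5/9; -8/9]
x' = x̄ + K·y = [4/9, -94/9, 109/9]
P' = (I − K·H)·P̄ = [184/9 158/9 10/9; 158/9 562/9 -424/9; 10/9 -424/9 466/9]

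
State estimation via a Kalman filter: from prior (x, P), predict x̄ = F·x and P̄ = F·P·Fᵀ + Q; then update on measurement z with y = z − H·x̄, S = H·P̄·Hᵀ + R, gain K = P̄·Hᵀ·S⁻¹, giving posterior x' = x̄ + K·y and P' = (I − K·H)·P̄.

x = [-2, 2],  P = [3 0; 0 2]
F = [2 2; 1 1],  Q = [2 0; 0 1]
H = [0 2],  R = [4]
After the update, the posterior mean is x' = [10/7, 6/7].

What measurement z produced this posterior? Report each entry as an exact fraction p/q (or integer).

x̄ = F·x = [0, 0]
P̄ = F·P·Fᵀ + Q = [22 10; 10 6]
S = H·P̄·Hᵀ + R = [28]
K = P̄·Hᵀ·S⁻¹ = [5/7; 3/7]
x' − x̄ = [10/7, 6/7] = K·y
y = (KᵀK)⁻¹·Kᵀ·(x' − x̄) = [2]
z = y + H·x̄ = [2] + [0] = [2]

z = [2]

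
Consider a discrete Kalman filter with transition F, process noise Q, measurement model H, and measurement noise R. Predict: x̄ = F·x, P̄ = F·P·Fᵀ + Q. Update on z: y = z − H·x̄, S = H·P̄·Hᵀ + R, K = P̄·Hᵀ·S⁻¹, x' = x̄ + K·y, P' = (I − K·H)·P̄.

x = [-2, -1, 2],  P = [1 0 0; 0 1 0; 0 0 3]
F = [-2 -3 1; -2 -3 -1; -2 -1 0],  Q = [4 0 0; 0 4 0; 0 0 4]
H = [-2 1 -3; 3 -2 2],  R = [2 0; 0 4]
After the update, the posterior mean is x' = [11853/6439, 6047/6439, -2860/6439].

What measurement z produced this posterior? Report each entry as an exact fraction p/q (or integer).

z = [-1, 3]

x̄ = F·x = [9, 5, 5]
P̄ = F·P·Fᵀ + Q = [20 10 7; 10 20 7; 7 7 9]
S = H·P̄·Hᵀ + R = [185 -179; -179 208]
K = P̄·Hᵀ·S⁻¹ = [-942/6439 861/6439; -3652/6439 -3019/6439; -2597/6439 -1461/6439]
x' − x̄ = [-46098/6439, -26148/6439, -35055/6439] = K·y
y = (KᵀK)⁻¹·Kᵀ·(x' − x̄) = [27, -24]
z = y + H·x̄ = [27, -24] + [-28, 27] = [-1, 3]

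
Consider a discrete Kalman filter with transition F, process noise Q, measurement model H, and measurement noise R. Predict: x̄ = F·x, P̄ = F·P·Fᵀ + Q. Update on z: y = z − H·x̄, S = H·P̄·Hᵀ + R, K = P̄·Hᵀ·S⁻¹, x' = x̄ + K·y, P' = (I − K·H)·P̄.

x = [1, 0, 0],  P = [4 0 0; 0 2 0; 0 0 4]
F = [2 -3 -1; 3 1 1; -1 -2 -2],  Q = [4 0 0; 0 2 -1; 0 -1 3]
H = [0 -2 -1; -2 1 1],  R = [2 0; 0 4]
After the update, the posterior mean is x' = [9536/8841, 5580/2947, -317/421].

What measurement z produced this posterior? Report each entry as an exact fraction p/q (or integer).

z = [-3, -1]

x̄ = F·x = [2, 3, -1]
P̄ = F·P·Fᵀ + Q = [42 14 12; 14 44 -25; 12 -25 31]
S = H·P̄·Hᵀ + R = [109 36; 36 93]
K = P̄·Hᵀ·S⁻¹ = [-544/2947 -4882/8841; -1845/2947 429/2947; 115/421 -126/421]
x' − x̄ = [-8146/8841, -3261/2947, 104/421] = K·y
y = (KᵀK)⁻¹·Kᵀ·(x' − x̄) = [2, 1]
z = y + H·x̄ = [2, 1] + [-5, -2] = [-3, -1]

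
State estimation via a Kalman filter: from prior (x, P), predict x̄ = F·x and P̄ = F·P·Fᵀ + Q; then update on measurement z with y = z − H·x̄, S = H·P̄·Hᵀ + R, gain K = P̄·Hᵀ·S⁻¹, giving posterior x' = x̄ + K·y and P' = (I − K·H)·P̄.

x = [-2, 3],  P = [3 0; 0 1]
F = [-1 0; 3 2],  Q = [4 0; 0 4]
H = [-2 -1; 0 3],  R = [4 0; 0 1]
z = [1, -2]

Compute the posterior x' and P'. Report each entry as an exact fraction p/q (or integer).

x̄ = F·x = [2, 0]
P̄ = F·P·Fᵀ + Q = [7 -9; -9 35]
y = z − H·x̄ = [5, -2]
S = H·P̄·Hᵀ + R = [31 -51; -51 316]
K = P̄·Hᵀ·S⁻¹ = [-2957/7195 -1092/7195; -17/7195 2388/7195]
x' = x̄ + K·y = [1789/7195, -4861/7195]
P' = (I − K·H)·P̄ = [6096/7195 -364/7195; -364/7195 796/7195]

x' = [1789/7195, -4861/7195]
P' = [6096/7195 -364/7195; -364/7195 796/7195]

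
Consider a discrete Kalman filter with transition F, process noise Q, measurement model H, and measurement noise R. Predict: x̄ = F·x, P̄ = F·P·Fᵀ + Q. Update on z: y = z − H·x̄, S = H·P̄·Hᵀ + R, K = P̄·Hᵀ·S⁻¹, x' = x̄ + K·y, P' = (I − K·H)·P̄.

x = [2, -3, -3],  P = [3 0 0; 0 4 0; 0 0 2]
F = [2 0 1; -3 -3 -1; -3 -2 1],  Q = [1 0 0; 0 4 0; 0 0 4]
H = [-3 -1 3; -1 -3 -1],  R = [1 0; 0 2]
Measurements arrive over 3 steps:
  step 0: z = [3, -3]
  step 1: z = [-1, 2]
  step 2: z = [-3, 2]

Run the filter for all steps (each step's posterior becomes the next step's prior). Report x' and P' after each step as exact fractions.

step 0: x' = [-167634/64637, 430654/193911, -173353/193911], P' = [297742/64637 -176852/64637 235368/64637; -176852/64637 351695/193911 -413501/193911; 235368/64637 -413501/193911 579395/193911]
step 1: x' = [571815176/2193837857, -4676063399/6581513571, -1852192909/6581513571], P' = [7376819263/2193837857 -4435805720/2193837857 5715843647/2193837857; -4435805720/2193837857 9215580418/6581513571 -10118417782/6581513571; 5715843647/2193837857 -10118417782/6581513571 13994696473/6581513571]
step 2: x' = [13917667387529/13929395709447, -11699319242131/13929395709447, -4056609165655/13929395709447], P' = [135798546364520/41788187128341 -81613664238892/41788187128341 105222147505262/41788187128341; -81613664238892/41788187128341 56752722316049/41788187128341 -62014834332586/41788187128341; 105222147505262/41788187128341 -62014834332586/41788187128341 86026191217076/41788187128341]

step 0: x̄ = F·x = [1, 6, -3]
step 0: P̄ = F·P·Fᵀ + Q = [15 -20 -16; -20 69 49; -16 49 49]
step 0: y = z − H·x̄ = [21, 13]
step 0: S = H·P̄·Hᵀ + R = [520 -487; -487 829]
step 0: K = P̄·Hᵀ·S⁻¹ = [-10270/64637 -1277/64637; -530/193911 -55514/193911; 33374/193911 -22498/193911]
step 0: x' = x̄ + K·y = [-167634/64637, 430654/193911, -173353/193911]
step 0: P' = (I − K·H)·P̄ = [297742/64637 -176852/64637 235368/64637; -176852/64637 351695/193911 -413501/193911; 235368/64637 -413501/193911 579395/193911]
step 1: x̄ = F·x = [-1179157/193911, 390097/193911, 158015/64637]
step 1: P̄ = F·P·Fᵀ + Q = [7170626/193911 -5045432/193911 -845613/64637; -5045432/193911 4764938/193911 674990/64637; -845613/64637 674990/64637 617187/64637]
step 1: y = z − H·x̄ = [-4763420/193911, 853001/193911]
step 1: S = H·P̄·Hᵀ + R = [89399222/193911 -36402071/193911; -36402071/193911 29098001/193911]
step 1: K = P̄·Hᵀ·S⁻¹ = [-547121128/2193837857 107377125/2193837857; 351417716/6581513571 -2110453156/6581513571; 659914378/6581513571 -393487034/6581513571]
step 1: x' = x̄ + K·y = [571815176/2193837857, -4676063399/6581513571, -1852192909/6581513571]
step 1: P' = (I − K·H)·P̄ = [7376819263/2193837857 -4435805720/2193837857 5715843647/2193837857; -4435805720/2193837857 9215580418/6581513571 -10118417782/6581513571; 5715843647/2193837857 -10118417782/6581513571 13994696473/6581513571]
step 2: x̄ = F·x = [1578698147/6581513571, 10734046522/6581513571, 784532435/2193837857]
step 2: P̄ = F·P·Fᵀ + Q = [177688164964/6581513571 -122315341606/6581513571 -20823025666/2193837857; -122315341606/6581513571 125076264694/6581513571 16993355506/2193837857; -20823025666/2193837857 16993355506/2193837857 18085557364/2193837857]
step 2: y = z − H·x̄ = [-11335191665/6581513571, 49297462160/6581513571]
step 2: S = H·P̄·Hᵀ + R = [2303832248989/6581513571 -885470675506/6581513571; -885470675506/6581513571 817844441920/6581513571]
step 2: K = P̄·Hᵀ·S⁻¹ = [-10115532338882/41788187128341 1910149423447/41788187128341; 2043767402869/41788187128341 -26629668376669/83576374256682; 4426965468028/41788187128341 -2601917862290/41788187128341]
step 2: x' = x̄ + K·y = [13917667387529/13929395709447, -11699319242131/13929395709447, -4056609165655/13929395709447]
step 2: P' = (I − K·H)·P̄ = [135798546364520/41788187128341 -81613664238892/41788187128341 105222147505262/41788187128341; -81613664238892/41788187128341 56752722316049/41788187128341 -62014834332586/41788187128341; 105222147505262/41788187128341 -62014834332586/41788187128341 86026191217076/41788187128341]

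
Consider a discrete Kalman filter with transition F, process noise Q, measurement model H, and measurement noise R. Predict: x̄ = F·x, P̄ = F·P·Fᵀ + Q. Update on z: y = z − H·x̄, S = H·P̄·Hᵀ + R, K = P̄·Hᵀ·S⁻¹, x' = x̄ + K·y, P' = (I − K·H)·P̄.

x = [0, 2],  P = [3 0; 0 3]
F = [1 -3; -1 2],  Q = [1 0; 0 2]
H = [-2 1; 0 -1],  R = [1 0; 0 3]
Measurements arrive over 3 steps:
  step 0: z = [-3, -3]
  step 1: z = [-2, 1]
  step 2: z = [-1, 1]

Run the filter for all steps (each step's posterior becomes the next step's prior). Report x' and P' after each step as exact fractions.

step 0: x' = [1614/1039, 432/1039], P' = [437/1039 453/1039; 453/1039 1083/1039]
step 1: x' = [46858/87419, -80645/87419], P' = [106415/262257 35780/87419; 35780/87419 85935/87419]
step 2: x' = [17908537/63089807, -38618744/63089807], P' = [25569447/63089807 25802589/63089807; 25802589/63089807 62002815/63089807]

step 0: x̄ = F·x = [-6, 4]
step 0: P̄ = F·P·Fᵀ + Q = [31 -21; -21 17]
step 0: y = z − H·x̄ = [-19, 1]
step 0: S = H·P̄·Hᵀ + R = [226 -59; -59 20]
step 0: K = P̄·Hᵀ·S⁻¹ = [-421/1039 -151/1039; 177/1039 -361/1039]
step 0: x' = x̄ + K·y = [1614/1039, 432/1039]
step 0: P' = (I − K·H)·P̄ = [437/1039 453/1039; 453/1039 1083/1039]
step 1: x̄ = F·x = [318/1039, -750/1039]
step 1: P̄ = F·P·Fᵀ + Q = [8505/1039 -4670/1039; -4670/1039 5035/1039]
step 1: y = z − H·x̄ = [-692/1039, 289/1039]
step 1: S = H·P̄·Hᵀ + R = [58774/1039 -14375/1039; -14375/1039 8152/1039]
step 1: K = P̄·Hᵀ·S⁻¹ = [-105490/262257 -35780/262257; 14375/87419 -28645/87419]
step 1: x' = x̄ + K·y = [46858/87419, -80645/87419]
step 1: P' = (I − K·H)·P̄ = [106415/262257 35780/87419; 35780/87419 85935/87419]
step 2: x̄ = F·x = [2699/817, -208148/87419]
step 2: P̄ = F·P·Fᵀ + Q = [19111/2451 -10435/2451; -10435/2451 1232789/262257]
step 2: y = z − H·x̄ = [698315/87419, -120729/87419]
step 2: S = H·P̄·Hᵀ + R = [4713578/87419 -1155293/87419; -1155293/87419 2019560/262257]
step 2: K = P̄·Hᵀ·S⁻¹ = [-25336305/63089807 -8600863/63089807; 10397637/63089807 -20667605/63089807]
step 2: x' = x̄ + K·y = [17908537/63089807, -38618744/63089807]
step 2: P' = (I − K·H)·P̄ = [25569447/63089807 25802589/63089807; 25802589/63089807 62002815/63089807]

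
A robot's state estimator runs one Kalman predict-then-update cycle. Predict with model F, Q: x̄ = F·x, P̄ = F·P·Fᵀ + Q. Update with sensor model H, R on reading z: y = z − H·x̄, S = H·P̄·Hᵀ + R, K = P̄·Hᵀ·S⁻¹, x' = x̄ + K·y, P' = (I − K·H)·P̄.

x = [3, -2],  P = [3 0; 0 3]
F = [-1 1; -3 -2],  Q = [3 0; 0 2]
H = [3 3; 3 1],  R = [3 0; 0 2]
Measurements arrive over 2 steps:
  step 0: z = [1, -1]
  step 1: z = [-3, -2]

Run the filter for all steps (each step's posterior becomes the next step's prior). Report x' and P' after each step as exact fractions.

step 0: x' = [-1978/2399, 2804/2399], P' = [1269/2399 -1617/2399; -1617/2399 2741/2399]
step 1: x' = [-177159/418361, -225145/418361], P' = [356657/836722 -421541/836722; -421541/836722 717933/836722]

step 0: x̄ = F·x = [-5, -5]
step 0: P̄ = F·P·Fᵀ + Q = [9 3; 3 41]
step 0: y = z − H·x̄ = [31, 19]
step 0: S = H·P̄·Hᵀ + R = [507 240; 240 142]
step 0: K = P̄·Hᵀ·S⁻¹ = [-348/2399 1095/2399; 1124/2399 -1055/2399]
step 0: x' = x̄ + K·y = [-1978/2399, 2804/2399]
step 0: P' = (I − K·H)·P̄ = [1269/2399 -1617/2399; -1617/2399 2741/2399]
step 1: x̄ = F·x = [4782/2399, 326/2399]
step 1: P̄ = F·P·Fᵀ + Q = [14441/2399 -58/2399; -58/2399 7779/2399]
step 1: y = z − H·x̄ = [-22521/2399, -19470/2399]
step 1: S = H·P̄·Hᵀ + R = [206133/2399 152610/2399; 152610/2399 142198/2399]
step 1: K = P̄·Hᵀ·S⁻¹ = [-32442/418361 324215/836722; 148196/418361 -273345/836722]
step 1: x' = x̄ + K·y = [-177159/418361, -225145/418361]
step 1: P' = (I − K·H)·P̄ = [356657/836722 -421541/836722; -421541/836722 717933/836722]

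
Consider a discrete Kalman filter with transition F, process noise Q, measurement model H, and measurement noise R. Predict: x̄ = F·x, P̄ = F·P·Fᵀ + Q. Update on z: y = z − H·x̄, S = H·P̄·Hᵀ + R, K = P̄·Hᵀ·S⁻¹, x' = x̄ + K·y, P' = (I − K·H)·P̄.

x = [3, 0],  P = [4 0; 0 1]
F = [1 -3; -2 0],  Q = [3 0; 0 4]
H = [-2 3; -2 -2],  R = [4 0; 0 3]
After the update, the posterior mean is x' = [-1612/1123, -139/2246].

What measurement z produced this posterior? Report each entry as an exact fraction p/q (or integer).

z = [3, 3]

x̄ = F·x = [3, -6]
P̄ = F·P·Fᵀ + Q = [16 -8; -8 20]
S = H·P̄·Hᵀ + R = [344 -40; -40 83]
K = P̄·Hᵀ·S⁻¹ = [-661/3369 -968/3369; 1337/6738 -652/3369]
x' − x̄ = [-4981/1123, 13337/2246] = K·y
y = (KᵀK)⁻¹·Kᵀ·(x' − x̄) = [27, -3]
z = y + H·x̄ = [27, -3] + [-24, 6] = [3, 3]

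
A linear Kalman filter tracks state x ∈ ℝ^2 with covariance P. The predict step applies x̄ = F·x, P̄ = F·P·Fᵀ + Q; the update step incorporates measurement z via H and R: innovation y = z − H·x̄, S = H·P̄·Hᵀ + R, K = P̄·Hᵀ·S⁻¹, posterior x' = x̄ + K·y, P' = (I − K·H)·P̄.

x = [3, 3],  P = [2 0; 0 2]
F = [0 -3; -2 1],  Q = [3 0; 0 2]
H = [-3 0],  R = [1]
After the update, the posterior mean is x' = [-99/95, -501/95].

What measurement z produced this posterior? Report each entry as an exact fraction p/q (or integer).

x̄ = F·x = [-9, -3]
P̄ = F·P·Fᵀ + Q = [21 -6; -6 12]
S = H·P̄·Hᵀ + R = [190]
K = P̄·Hᵀ·S⁻¹ = [-63/190; 9/95]
x' − x̄ = [756/95, -216/95] = K·y
y = (KᵀK)⁻¹·Kᵀ·(x' − x̄) = [-24]
z = y + H·x̄ = [-24] + [27] = [3]

z = [3]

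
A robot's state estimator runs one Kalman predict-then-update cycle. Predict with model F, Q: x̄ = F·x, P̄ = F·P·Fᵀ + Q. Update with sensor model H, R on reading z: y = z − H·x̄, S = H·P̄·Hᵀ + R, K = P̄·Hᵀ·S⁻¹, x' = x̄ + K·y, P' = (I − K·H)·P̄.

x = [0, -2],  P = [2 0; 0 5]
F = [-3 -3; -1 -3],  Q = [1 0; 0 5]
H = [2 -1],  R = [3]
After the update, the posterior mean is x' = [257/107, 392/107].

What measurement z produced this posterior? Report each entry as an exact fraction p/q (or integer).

x̄ = F·x = [6, 6]
P̄ = F·P·Fᵀ + Q = [64 51; 51 52]
S = H·P̄·Hᵀ + R = [107]
K = P̄·Hᵀ·S⁻¹ = [77/107; 50/107]
x' − x̄ = [-385/107, -250/107] = K·y
y = (KᵀK)⁻¹·Kᵀ·(x' − x̄) = [-5]
z = y + H·x̄ = [-5] + [6] = [1]

z = [1]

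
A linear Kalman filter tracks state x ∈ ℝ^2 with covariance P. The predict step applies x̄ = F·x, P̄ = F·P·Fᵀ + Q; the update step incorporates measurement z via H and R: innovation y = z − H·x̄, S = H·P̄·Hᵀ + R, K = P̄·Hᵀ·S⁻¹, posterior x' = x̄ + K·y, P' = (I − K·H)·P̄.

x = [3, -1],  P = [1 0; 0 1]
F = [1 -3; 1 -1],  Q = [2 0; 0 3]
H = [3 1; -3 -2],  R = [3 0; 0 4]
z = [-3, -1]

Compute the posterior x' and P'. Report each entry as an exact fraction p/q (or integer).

x' = [-8/7, 1293/742]
P' = [4/7 -6/7; -6/7 708/371]

x̄ = F·x = [6, 4]
P̄ = F·P·Fᵀ + Q = [12 4; 4 5]
y = z − H·x̄ = [-25, 25]
S = H·P̄·Hᵀ + R = [140 -154; -154 180]
K = P̄·Hᵀ·S⁻¹ = [2/7 0; -82/371 -33/106]
x' = x̄ + K·y = [-8/7, 1293/742]
P' = (I − K·H)·P̄ = [4/7 -6/7; -6/7 708/371]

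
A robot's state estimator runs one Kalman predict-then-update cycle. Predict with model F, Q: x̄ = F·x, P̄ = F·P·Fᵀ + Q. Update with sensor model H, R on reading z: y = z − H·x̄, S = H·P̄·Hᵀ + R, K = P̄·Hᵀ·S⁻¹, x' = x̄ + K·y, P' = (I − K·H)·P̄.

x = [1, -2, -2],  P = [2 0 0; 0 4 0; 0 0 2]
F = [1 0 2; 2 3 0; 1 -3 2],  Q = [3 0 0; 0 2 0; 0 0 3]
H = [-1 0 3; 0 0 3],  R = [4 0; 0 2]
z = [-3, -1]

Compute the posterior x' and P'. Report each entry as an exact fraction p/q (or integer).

x' = [276/7393, 14168/7393, -3921/7393]
P' = [29102/7393 25160/7393 3302/7393; 25160/7393 133310/7393 1928/7393; 3302/7393 1928/7393 1466/7393]

x̄ = F·x = [-3, -4, 3]
P̄ = F·P·Fᵀ + Q = [13 4 10; 4 46 -32; 10 -32 49]
y = z − H·x̄ = [-15, -10]
S = H·P̄·Hᵀ + R = [398 411; 411 443]
K = P̄·Hᵀ·S⁻¹ = [-4799/7393 4953/7393; -4844/7393 2892/7393; 274/7393 2199/7393]
x' = x̄ + K·y = [276/7393, 14168/7393, -3921/7393]
P' = (I − K·H)·P̄ = [29102/7393 25160/7393 3302/7393; 25160/7393 133310/7393 1928/7393; 3302/7393 1928/7393 1466/7393]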